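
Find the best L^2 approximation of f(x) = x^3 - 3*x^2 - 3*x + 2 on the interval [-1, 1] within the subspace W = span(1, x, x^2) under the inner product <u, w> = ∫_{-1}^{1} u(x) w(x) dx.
g(x) = -3*x^2 - 12*x/5 + 2

The best approximation g ∈ W is the orthogonal projection of f onto W. Writing g = a_0 + a_1 x + a_2 x^2, the coefficients solve the normal equations G · a = b where
  G_{ij} = <φ_i, φ_j> and b_i = <f, φ_i>, with φ_0 = 1, φ_1 = x, φ_2 = x^2.
G =
  [2, 0, 2/3]
  [0, 2/3, 0]
  [2/3, 0, 2/5],
b = (2, -8/5, 2/15).
Solving gives a_0 = 2, a_1 = -12/5, a_2 = -3, so
  g(x) = -3*x^2 - 12*x/5 + 2.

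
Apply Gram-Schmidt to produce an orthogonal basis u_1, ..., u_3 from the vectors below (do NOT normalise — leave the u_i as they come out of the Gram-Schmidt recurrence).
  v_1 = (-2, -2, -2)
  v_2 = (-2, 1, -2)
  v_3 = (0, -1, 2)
Orthogonal basis:
  u_1 = (-2, -2, -2)
  u_2 = (-1, 2, -1)
  u_3 = (-1, 0, 1)

Apply the Gram-Schmidt recurrence
  u_1 = v_1
  u_i = v_i − Σ_{j<i} ((v_i · u_j) / (u_j · u_j)) · u_j.

Step by step this gives:
  u_1 = (-2, -2, -2)
  u_2 = (-1, 2, -1)
  u_3 = (-1, 0, 1)

Orthogonality check:
  u_2 · u_1 = 0 (should be 0)
  u_3 · u_1 = 0 (should be 0)
  u_3 · u_2 = 0 (should be 0)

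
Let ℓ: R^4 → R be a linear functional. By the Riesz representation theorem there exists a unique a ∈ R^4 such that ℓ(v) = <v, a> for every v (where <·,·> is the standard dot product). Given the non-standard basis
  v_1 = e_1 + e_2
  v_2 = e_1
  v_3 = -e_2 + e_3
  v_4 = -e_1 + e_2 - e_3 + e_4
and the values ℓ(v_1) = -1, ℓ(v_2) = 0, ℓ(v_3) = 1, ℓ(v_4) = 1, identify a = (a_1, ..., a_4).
a = (0, -1, 0, 2)

Write a = (a_1, ..., a_4) in the standard basis. For each basis vector v_i, ℓ(v_i) = <v_i, a> is a linear equation in the a_j's. Collect the n equations into a matrix system V a = ℓ, where row i of V is v_i (expressed in the standard basis). Since V is invertible (lower-triangular with 1s on the diagonal, up to permutation), solve by back-substitution:
  V =
[[1, 1, 0, 0],
 [1, 0, 0, 0],
 [0, -1, 1, 0],
 [-1, 1, -1, 1]]
  V a = (-1, 0, 1, 1)
Solving gives a = (0, -1, 0, 2).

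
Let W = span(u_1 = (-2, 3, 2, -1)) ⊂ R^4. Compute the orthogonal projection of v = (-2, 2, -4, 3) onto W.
proj_W(v) = (1/9, -1/6, -1/9, 1/18)

Set up U = [u_1 | ... | u_1] ∈ R^(4×1). The projector onto W = col(U) is P = U (U^T U)^(-1) U^T.
Compute U^T U =
  [18],
and U^T v = (-1).
Solve U^T U · c = U^T v for the coefficients: c = (-1/18). The projection is proj_W(v) = U c.
Check: (v - proj_W(v)) · u_1 = 0  (should be 0).
Result: proj_W(v) = (1/9, -1/6, -1/9, 1/18).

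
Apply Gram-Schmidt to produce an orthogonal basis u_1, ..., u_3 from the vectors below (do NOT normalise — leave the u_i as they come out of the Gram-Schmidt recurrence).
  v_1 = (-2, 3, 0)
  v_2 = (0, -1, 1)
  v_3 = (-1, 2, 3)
Orthogonal basis:
  u_1 = (-2, 3, 0)
  u_2 = (-6/13, -4/13, 1)
  u_3 = (21/17, 14/17, 14/17)

Apply the Gram-Schmidt recurrence
  u_1 = v_1
  u_i = v_i − Σ_{j<i} ((v_i · u_j) / (u_j · u_j)) · u_j.

Step by step this gives:
  u_1 = (-2, 3, 0)
  u_2 = (-6/13, -4/13, 1)
  u_3 = (21/17, 14/17, 14/17)

Orthogonality check:
  u_2 · u_1 = 0 (should be 0)
  u_3 · u_1 = 0 (should be 0)
  u_3 · u_2 = 0 (should be 0)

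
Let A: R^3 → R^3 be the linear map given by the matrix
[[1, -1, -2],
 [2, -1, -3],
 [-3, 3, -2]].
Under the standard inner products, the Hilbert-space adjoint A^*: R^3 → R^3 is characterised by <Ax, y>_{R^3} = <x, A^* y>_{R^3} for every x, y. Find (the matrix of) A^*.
A^* = A^T =
[[1, 2, -3],
 [-1, -1, 3],
 [-2, -3, -2]]

For real matrices with standard dot products, the defining identity <Ax, y> = <x, A^* y> gives (Ax)^T y = x^T (A^*) y, i.e. x^T A^T y = x^T (A^*) y. Since this holds for all x, y, we must have A^* = A^T. Therefore
A^* =
[[1, 2, -3],
 [-1, -1, 3],
 [-2, -3, -2]].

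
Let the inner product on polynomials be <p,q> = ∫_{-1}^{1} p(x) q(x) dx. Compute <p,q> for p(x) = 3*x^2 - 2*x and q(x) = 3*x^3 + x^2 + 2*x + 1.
<p,q> = -28/15

Expand the product: p(x)·q(x) = 9*x^5 - 3*x^4 + 4*x^3 - x^2 - 2*x.
∫_{-1}^{1} of each monomial x^k gives [2/(k+1) if k even, 0 if k odd]. Integrating term-by-term (or equivalently evaluating the antiderivative F(x) = 3*x^6/2 - 3*x^5/5 + x^4 - x^3/3 - x^2 at the endpoints):
  F(1) − F(−1) = 17/30 − (73/30) = -28/15.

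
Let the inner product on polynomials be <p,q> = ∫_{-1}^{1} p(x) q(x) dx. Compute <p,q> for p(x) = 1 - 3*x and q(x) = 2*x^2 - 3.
<p,q> = -14/3

Expand the product: p(x)·q(x) = -6*x^3 + 2*x^2 + 9*x - 3.
∫_{-1}^{1} of each monomial x^k gives [2/(k+1) if k even, 0 if k odd]. Integrating term-by-term (or equivalently evaluating the antiderivative F(x) = -3*x^4/2 + 2*x^3/3 + 9*x^2/2 - 3*x at the endpoints):
  F(1) − F(−1) = 2/3 − (16/3) = -14/3.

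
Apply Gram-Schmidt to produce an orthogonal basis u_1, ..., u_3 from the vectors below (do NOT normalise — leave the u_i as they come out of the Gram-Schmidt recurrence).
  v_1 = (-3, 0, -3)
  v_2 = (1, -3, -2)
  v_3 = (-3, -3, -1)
Orthogonal basis:
  u_1 = (-3, 0, -3)
  u_2 = (3/2, -3, -3/2)
  u_3 = (-5/3, -5/3, 5/3)

Apply the Gram-Schmidt recurrence
  u_1 = v_1
  u_i = v_i − Σ_{j<i} ((v_i · u_j) / (u_j · u_j)) · u_j.

Step by step this gives:
  u_1 = (-3, 0, -3)
  u_2 = (3/2, -3, -3/2)
  u_3 = (-5/3, -5/3, 5/3)

Orthogonality check:
  u_2 · u_1 = 0 (should be 0)
  u_3 · u_1 = 0 (should be 0)
  u_3 · u_2 = 0 (should be 0)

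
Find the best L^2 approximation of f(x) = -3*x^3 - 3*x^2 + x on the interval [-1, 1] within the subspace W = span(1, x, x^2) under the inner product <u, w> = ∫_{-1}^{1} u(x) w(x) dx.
g(x) = -3*x^2 - 4*x/5

The best approximation g ∈ W is the orthogonal projection of f onto W. Writing g = a_0 + a_1 x + a_2 x^2, the coefficients solve the normal equations G · a = b where
  G_{ij} = <φ_i, φ_j> and b_i = <f, φ_i>, with φ_0 = 1, φ_1 = x, φ_2 = x^2.
G =
  [2, 0, 2/3]
  [0, 2/3, 0]
  [2/3, 0, 2/5],
b = (-2, -8/15, -6/5).
Solving gives a_0 = 0, a_1 = -4/5, a_2 = -3, so
  g(x) = -3*x^2 - 4*x/5.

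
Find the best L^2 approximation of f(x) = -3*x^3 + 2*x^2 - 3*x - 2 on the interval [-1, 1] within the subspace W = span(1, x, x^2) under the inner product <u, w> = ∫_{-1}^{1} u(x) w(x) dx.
g(x) = 2*x^2 - 24*x/5 - 2

The best approximation g ∈ W is the orthogonal projection of f onto W. Writing g = a_0 + a_1 x + a_2 x^2, the coefficients solve the normal equations G · a = b where
  G_{ij} = <φ_i, φ_j> and b_i = <f, φ_i>, with φ_0 = 1, φ_1 = x, φ_2 = x^2.
G =
  [2, 0, 2/3]
  [0, 2/3, 0]
  [2/3, 0, 2/5],
b = (-8/3, -16/5, -8/15).
Solving gives a_0 = -2, a_1 = -24/5, a_2 = 2, so
  g(x) = 2*x^2 - 24*x/5 - 2.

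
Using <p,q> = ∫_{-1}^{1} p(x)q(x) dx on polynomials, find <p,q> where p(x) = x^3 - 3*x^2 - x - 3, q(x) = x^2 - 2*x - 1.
<p,q> = 16/3

Expand the product: p(x)·q(x) = x^5 - 5*x^4 + 4*x^3 + 2*x^2 + 7*x + 3.
∫_{-1}^{1} of each monomial x^k gives [2/(k+1) if k even, 0 if k odd]. Integrating term-by-term (or equivalently evaluating the antiderivative F(x) = x^6/6 - x^5 + x^4 + 2*x^3/3 + 7*x^2/2 + 3*x at the endpoints):
  F(1) − F(−1) = 22/3 − (2) = 16/3.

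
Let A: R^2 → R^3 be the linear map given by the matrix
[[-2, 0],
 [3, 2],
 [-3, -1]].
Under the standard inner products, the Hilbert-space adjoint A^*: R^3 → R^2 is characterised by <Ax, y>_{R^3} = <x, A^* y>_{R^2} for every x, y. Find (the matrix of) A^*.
A^* = A^T =
[[-2, 3, -3],
 [0, 2, -1]]

For real matrices with standard dot products, the defining identity <Ax, y> = <x, A^* y> gives (Ax)^T y = x^T (A^*) y, i.e. x^T A^T y = x^T (A^*) y. Since this holds for all x, y, we must have A^* = A^T. Therefore
A^* =
[[-2, 3, -3],
 [0, 2, -1]].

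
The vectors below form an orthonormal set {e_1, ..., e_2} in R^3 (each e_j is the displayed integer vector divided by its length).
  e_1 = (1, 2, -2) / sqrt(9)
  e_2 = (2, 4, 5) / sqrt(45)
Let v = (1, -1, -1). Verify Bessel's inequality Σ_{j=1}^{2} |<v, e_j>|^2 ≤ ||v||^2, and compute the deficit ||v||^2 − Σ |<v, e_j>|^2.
Σ |<v, e_j>|^2 = 6/5; ||v||^2 = 3; deficit = 9/5

Write each e_j = u_j / sqrt(<u_j, u_j>) where u_j is the displayed integer vector. Then <v, e_j> = <v, u_j> / sqrt(<u_j, u_j>), so |<v, e_j>|^2 = <v, u_j>^2 / <u_j, u_j>.
Coefficients: <v, e_1> = 1/sqrt(9), <v, e_2> = -7/sqrt(45).
Square and sum: Σ |<v, e_j>|^2 = 6/5.
Compute ||v||^2 = v·v = 3.
Deficit = 3 − 6/5 = 9/5 ≥ 0, confirming Bessel's inequality. (The deficit equals ||v − Σ <v,e_j> e_j||^2, the squared distance from v to span{e_j}.)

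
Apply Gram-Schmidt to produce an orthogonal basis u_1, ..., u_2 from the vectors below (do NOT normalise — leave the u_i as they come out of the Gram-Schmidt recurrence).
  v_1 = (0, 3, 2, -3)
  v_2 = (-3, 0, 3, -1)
Orthogonal basis:
  u_1 = (0, 3, 2, -3)
  u_2 = (-3, -27/22, 24/11, 5/22)

Apply the Gram-Schmidt recurrence
  u_1 = v_1
  u_i = v_i − Σ_{j<i} ((v_i · u_j) / (u_j · u_j)) · u_j.

Step by step this gives:
  u_1 = (0, 3, 2, -3)
  u_2 = (-3, -27/22, 24/11, 5/22)

Orthogonality check:
  u_2 · u_1 = 0 (should be 0)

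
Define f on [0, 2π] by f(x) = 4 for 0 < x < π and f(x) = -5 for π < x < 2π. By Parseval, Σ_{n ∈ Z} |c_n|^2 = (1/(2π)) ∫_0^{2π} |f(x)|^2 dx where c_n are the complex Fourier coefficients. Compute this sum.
Σ |c_n|^2 = 41/2

Parseval equates the L^2 energy of f (normalised by 1/(2π)) with the ℓ^2 sum of its Fourier coefficients: (1/(2π)) ∫_0^{2π} |f|^2 = Σ |c_n|^2.
Compute the left side: (1/(2π)) [∫_0^π 4^2 dx + ∫_π^{2π} (-5)^2 dx] = (1/(2π)) · (16π + 25π) = (16 + 25)/2 = 41/2.
So Σ_{n ∈ Z} |c_n|^2 = 41/2.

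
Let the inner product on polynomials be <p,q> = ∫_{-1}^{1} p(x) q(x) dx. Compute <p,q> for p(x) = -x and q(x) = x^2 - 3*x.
<p,q> = 2

Expand the product: p(x)·q(x) = -x^3 + 3*x^2.
∫_{-1}^{1} of each monomial x^k gives [2/(k+1) if k even, 0 if k odd]. Integrating term-by-term (or equivalently evaluating the antiderivative F(x) = -x^4/4 + x^3 at the endpoints):
  F(1) − F(−1) = 3/4 − (-5/4) = 2.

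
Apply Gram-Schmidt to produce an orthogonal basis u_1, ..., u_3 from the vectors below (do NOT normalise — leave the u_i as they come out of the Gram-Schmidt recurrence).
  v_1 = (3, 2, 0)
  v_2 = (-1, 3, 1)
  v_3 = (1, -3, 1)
Orthogonal basis:
  u_1 = (3, 2, 0)
  u_2 = (-22/13, 33/13, 1)
  u_3 = (22/67, -33/67, 121/67)

Apply the Gram-Schmidt recurrence
  u_1 = v_1
  u_i = v_i − Σ_{j<i} ((v_i · u_j) / (u_j · u_j)) · u_j.

Step by step this gives:
  u_1 = (3, 2, 0)
  u_2 = (-22/13, 33/13, 1)
  u_3 = (22/67, -33/67, 121/67)

Orthogonality check:
  u_2 · u_1 = 0 (should be 0)
  u_3 · u_1 = 0 (should be 0)
  u_3 · u_2 = 0 (should be 0)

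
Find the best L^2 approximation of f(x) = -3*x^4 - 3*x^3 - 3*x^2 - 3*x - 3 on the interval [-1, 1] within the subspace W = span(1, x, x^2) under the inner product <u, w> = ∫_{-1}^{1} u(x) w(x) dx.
g(x) = -39*x^2/7 - 24*x/5 - 96/35

The best approximation g ∈ W is the orthogonal projection of f onto W. Writing g = a_0 + a_1 x + a_2 x^2, the coefficients solve the normal equations G · a = b where
  G_{ij} = <φ_i, φ_j> and b_i = <f, φ_i>, with φ_0 = 1, φ_1 = x, φ_2 = x^2.
G =
  [2, 0, 2/3]
  [0, 2/3, 0]
  [2/3, 0, 2/5],
b = (-46/5, -16/5, -142/35).
Solving gives a_0 = -96/35, a_1 = -24/5, a_2 = -39/7, so
  g(x) = -39*x^2/7 - 24*x/5 - 96/35.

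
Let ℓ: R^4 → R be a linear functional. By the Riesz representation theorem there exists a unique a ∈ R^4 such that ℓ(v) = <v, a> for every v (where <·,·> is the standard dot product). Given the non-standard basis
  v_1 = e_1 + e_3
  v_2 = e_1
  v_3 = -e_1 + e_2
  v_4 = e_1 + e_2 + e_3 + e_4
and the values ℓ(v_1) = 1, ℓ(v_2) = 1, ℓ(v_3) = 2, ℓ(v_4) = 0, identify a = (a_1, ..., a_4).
a = (1, 3, 0, -4)

Write a = (a_1, ..., a_4) in the standard basis. For each basis vector v_i, ℓ(v_i) = <v_i, a> is a linear equation in the a_j's. Collect the n equations into a matrix system V a = ℓ, where row i of V is v_i (expressed in the standard basis). Since V is invertible (lower-triangular with 1s on the diagonal, up to permutation), solve by back-substitution:
  V =
[[1, 0, 1, 0],
 [1, 0, 0, 0],
 [-1, 1, 0, 0],
 [1, 1, 1, 1]]
  V a = (1, 1, 2, 0)
Solving gives a = (1, 3, 0, -4).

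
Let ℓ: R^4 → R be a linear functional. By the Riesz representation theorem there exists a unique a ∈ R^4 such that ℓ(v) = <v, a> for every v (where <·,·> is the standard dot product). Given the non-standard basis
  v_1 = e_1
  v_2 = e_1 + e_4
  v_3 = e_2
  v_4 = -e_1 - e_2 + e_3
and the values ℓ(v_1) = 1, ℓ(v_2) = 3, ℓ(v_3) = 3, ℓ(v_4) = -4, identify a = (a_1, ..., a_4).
a = (1, 3, 0, 2)

Write a = (a_1, ..., a_4) in the standard basis. For each basis vector v_i, ℓ(v_i) = <v_i, a> is a linear equation in the a_j's. Collect the n equations into a matrix system V a = ℓ, where row i of V is v_i (expressed in the standard basis). Since V is invertible (lower-triangular with 1s on the diagonal, up to permutation), solve by back-substitution:
  V =
[[1, 0, 0, 0],
 [1, 0, 0, 1],
 [0, 1, 0, 0],
 [-1, -1, 1, 0]]
  V a = (1, 3, 3, -4)
Solving gives a = (1, 3, 0, 2).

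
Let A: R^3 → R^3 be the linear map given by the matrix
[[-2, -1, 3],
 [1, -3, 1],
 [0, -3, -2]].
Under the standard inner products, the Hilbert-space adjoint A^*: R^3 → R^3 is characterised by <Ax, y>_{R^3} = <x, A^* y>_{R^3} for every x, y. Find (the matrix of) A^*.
A^* = A^T =
[[-2, 1, 0],
 [-1, -3, -3],
 [3, 1, -2]]

For real matrices with standard dot products, the defining identity <Ax, y> = <x, A^* y> gives (Ax)^T y = x^T (A^*) y, i.e. x^T A^T y = x^T (A^*) y. Since this holds for all x, y, we must have A^* = A^T. Therefore
A^* =
[[-2, 1, 0],
 [-1, -3, -3],
 [3, 1, -2]].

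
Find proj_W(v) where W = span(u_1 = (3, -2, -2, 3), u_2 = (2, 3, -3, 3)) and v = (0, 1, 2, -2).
proj_W(v) = (-117/83, 312/581, 636/581, -873/581)

Set up U = [u_1 | ... | u_2] ∈ R^(4×2). The projector onto W = col(U) is P = U (U^T U)^(-1) U^T.
Compute U^T U =
  [26, 15]
  [15, 31],
and U^T v = (-12, -9).
Solve U^T U · c = U^T v for the coefficients: c = (-237/581, -54/581). The projection is proj_W(v) = U c.
Check: (v - proj_W(v)) · u_1 = 0  (should be 0).
Check: (v - proj_W(v)) · u_2 = 0  (should be 0).
Result: proj_W(v) = (-117/83, 312/581, 636/581, -873/581).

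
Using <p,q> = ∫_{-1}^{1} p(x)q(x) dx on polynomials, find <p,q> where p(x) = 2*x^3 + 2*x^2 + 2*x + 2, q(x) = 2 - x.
<p,q> = 128/15

Expand the product: p(x)·q(x) = -2*x^4 + 2*x^3 + 2*x^2 + 2*x + 4.
∫_{-1}^{1} of each monomial x^k gives [2/(k+1) if k even, 0 if k odd]. Integrating term-by-term (or equivalently evaluating the antiderivative F(x) = -2*x^5/5 + x^4/2 + 2*x^3/3 + x^2 + 4*x at the endpoints):
  F(1) − F(−1) = 173/30 − (-83/30) = 128/15.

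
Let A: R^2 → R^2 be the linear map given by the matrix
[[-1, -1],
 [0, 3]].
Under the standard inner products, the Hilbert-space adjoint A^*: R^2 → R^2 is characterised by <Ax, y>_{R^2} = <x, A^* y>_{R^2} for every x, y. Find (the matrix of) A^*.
A^* = A^T =
[[-1, 0],
 [-1, 3]]

For real matrices with standard dot products, the defining identity <Ax, y> = <x, A^* y> gives (Ax)^T y = x^T (A^*) y, i.e. x^T A^T y = x^T (A^*) y. Since this holds for all x, y, we must have A^* = A^T. Therefore
A^* =
[[-1, 0],
 [-1, 3]].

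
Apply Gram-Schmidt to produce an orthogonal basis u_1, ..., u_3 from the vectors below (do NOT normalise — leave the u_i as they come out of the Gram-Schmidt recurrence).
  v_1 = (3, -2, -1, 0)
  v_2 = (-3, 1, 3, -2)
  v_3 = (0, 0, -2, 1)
Orthogonal basis:
  u_1 = (3, -2, -1, 0)
  u_2 = (0, -1, 2, -2)
  u_3 = (-3/7, -8/21, -11/21, -1/3)

Apply the Gram-Schmidt recurrence
  u_1 = v_1
  u_i = v_i − Σ_{j<i} ((v_i · u_j) / (u_j · u_j)) · u_j.

Step by step this gives:
  u_1 = (3, -2, -1, 0)
  u_2 = (0, -1, 2, -2)
  u_3 = (-3/7, -8/21, -11/21, -1/3)

Orthogonality check:
  u_2 · u_1 = 0 (should be 0)
  u_3 · u_1 = 0 (should be 0)
  u_3 · u_2 = 0 (should be 0)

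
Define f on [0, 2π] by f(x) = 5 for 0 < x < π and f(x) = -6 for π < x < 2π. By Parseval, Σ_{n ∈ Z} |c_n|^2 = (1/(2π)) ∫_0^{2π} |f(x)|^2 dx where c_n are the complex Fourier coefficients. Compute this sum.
Σ |c_n|^2 = 61/2

Parseval equates the L^2 energy of f (normalised by 1/(2π)) with the ℓ^2 sum of its Fourier coefficients: (1/(2π)) ∫_0^{2π} |f|^2 = Σ |c_n|^2.
Compute the left side: (1/(2π)) [∫_0^π 5^2 dx + ∫_π^{2π} (-6)^2 dx] = (1/(2π)) · (25π + 36π) = (25 + 36)/2 = 61/2.
So Σ_{n ∈ Z} |c_n|^2 = 61/2.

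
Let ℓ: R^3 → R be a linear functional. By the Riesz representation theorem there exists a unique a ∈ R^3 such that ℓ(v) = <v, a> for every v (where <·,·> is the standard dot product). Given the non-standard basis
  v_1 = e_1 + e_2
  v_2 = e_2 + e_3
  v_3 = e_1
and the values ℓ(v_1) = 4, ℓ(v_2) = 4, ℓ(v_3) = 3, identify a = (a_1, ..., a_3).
a = (3, 1, 3)

Write a = (a_1, ..., a_3) in the standard basis. For each basis vector v_i, ℓ(v_i) = <v_i, a> is a linear equation in the a_j's. Collect the n equations into a matrix system V a = ℓ, where row i of V is v_i (expressed in the standard basis). Since V is invertible (lower-triangular with 1s on the diagonal, up to permutation), solve by back-substitution:
  V =
[[1, 1, 0],
 [0, 1, 1],
 [1, 0, 0]]
  V a = (4, 4, 3)
Solving gives a = (3, 1, 3).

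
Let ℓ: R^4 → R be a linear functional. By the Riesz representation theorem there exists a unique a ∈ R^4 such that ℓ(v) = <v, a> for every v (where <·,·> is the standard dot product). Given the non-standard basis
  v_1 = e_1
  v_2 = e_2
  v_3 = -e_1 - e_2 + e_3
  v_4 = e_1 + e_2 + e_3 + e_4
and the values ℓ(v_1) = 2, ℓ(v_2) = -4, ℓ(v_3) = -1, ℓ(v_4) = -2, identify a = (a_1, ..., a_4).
a = (2, -4, -3, 3)

Write a = (a_1, ..., a_4) in the standard basis. For each basis vector v_i, ℓ(v_i) = <v_i, a> is a linear equation in the a_j's. Collect the n equations into a matrix system V a = ℓ, where row i of V is v_i (expressed in the standard basis). Since V is invertible (lower-triangular with 1s on the diagonal, up to permutation), solve by back-substitution:
  V =
[[1, 0, 0, 0],
 [0, 1, 0, 0],
 [-1, -1, 1, 0],
 [1, 1, 1, 1]]
  V a = (2, -4, -1, -2)
Solving gives a = (2, -4, -3, 3).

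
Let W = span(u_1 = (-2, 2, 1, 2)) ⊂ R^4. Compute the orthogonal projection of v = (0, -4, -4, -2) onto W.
proj_W(v) = (32/13, -32/13, -16/13, -32/13)

Set up U = [u_1 | ... | u_1] ∈ R^(4×1). The projector onto W = col(U) is P = U (U^T U)^(-1) U^T.
Compute U^T U =
  [13],
and U^T v = (-16).
Solve U^T U · c = U^T v for the coefficients: c = (-16/13). The projection is proj_W(v) = U c.
Check: (v - proj_W(v)) · u_1 = 0  (should be 0).
Result: proj_W(v) = (32/13, -32/13, -16/13, -32/13).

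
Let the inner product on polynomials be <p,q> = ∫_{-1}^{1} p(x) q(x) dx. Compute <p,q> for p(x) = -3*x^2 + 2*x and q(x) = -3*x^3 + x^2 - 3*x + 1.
<p,q> = -48/5

Expand the product: p(x)·q(x) = 9*x^5 - 9*x^4 + 11*x^3 - 9*x^2 + 2*x.
∫_{-1}^{1} of each monomial x^k gives [2/(k+1) if k even, 0 if k odd]. Integrating term-by-term (or equivalently evaluating the antiderivative F(x) = 3*x^6/2 - 9*x^5/5 + 11*x^4/4 - 3*x^3 + x^2 at the endpoints):
  F(1) − F(−1) = 9/20 − (201/20) = -48/5.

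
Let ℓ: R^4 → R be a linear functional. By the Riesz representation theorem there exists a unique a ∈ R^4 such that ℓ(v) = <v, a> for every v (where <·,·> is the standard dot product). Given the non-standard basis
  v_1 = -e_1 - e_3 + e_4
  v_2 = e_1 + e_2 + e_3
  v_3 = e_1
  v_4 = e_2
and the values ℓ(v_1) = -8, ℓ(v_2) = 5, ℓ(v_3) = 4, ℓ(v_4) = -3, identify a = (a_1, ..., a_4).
a = (4, -3, 4, 0)

Write a = (a_1, ..., a_4) in the standard basis. For each basis vector v_i, ℓ(v_i) = <v_i, a> is a linear equation in the a_j's. Collect the n equations into a matrix system V a = ℓ, where row i of V is v_i (expressed in the standard basis). Since V is invertible (lower-triangular with 1s on the diagonal, up to permutation), solve by back-substitution:
  V =
[[-1, 0, -1, 1],
 [1, 1, 1, 0],
 [1, 0, 0, 0],
 [0, 1, 0, 0]]
  V a = (-8, 5, 4, -3)
Solving gives a = (4, -3, 4, 0).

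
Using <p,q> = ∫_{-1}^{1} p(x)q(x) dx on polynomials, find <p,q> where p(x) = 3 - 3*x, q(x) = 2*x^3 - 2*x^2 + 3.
<p,q> = 58/5

Expand the product: p(x)·q(x) = -6*x^4 + 12*x^3 - 6*x^2 - 9*x + 9.
∫_{-1}^{1} of each monomial x^k gives [2/(k+1) if k even, 0 if k odd]. Integrating term-by-term (or equivalently evaluating the antiderivative F(x) = -6*x^5/5 + 3*x^4 - 2*x^3 - 9*x^2/2 + 9*x at the endpoints):
  F(1) − F(−1) = 43/10 − (-73/10) = 58/5.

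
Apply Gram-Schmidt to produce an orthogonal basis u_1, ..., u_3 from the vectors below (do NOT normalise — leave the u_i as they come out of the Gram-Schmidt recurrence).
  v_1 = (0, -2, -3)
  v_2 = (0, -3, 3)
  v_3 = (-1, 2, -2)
Orthogonal basis:
  u_1 = (0, -2, -3)
  u_2 = (0, -45/13, 30/13)
  u_3 = (-1, 0, 0)

Apply the Gram-Schmidt recurrence
  u_1 = v_1
  u_i = v_i − Σ_{j<i} ((v_i · u_j) / (u_j · u_j)) · u_j.

Step by step this gives:
  u_1 = (0, -2, -3)
  u_2 = (0, -45/13, 30/13)
  u_3 = (-1, 0, 0)

Orthogonality check:
  u_2 · u_1 = 0 (should be 0)
  u_3 · u_1 = 0 (should be 0)
  u_3 · u_2 = 0 (should be 0)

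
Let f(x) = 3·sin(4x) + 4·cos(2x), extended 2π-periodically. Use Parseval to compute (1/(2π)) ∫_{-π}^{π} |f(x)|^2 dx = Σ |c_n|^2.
Σ |c_n|^2 = 25/2

Expand |f|^2 and use orthogonality of {sin(nx), cos(mx)} on [-π, π]:
  ∫_{-π}^{π} sin(nx)^2 dx = π, ∫ cos(mx)^2 dx = π, and cross terms integrate to 0.
So ∫_{-π}^{π} f(x)^2 dx = 3^2 · π + 4^2 · π = (9 + 16)π.
Divide by 2π: (9 + 16)/2 = 25/2.
By Parseval, this equals Σ |c_n|^2.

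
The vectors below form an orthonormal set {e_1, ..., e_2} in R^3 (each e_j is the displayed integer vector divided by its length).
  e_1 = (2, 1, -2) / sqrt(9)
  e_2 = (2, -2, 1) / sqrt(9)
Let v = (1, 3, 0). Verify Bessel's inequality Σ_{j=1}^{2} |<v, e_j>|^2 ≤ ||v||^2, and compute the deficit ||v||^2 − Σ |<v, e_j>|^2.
Σ |<v, e_j>|^2 = 41/9; ||v||^2 = 10; deficit = 49/9

Write each e_j = u_j / sqrt(<u_j, u_j>) where u_j is the displayed integer vector. Then <v, e_j> = <v, u_j> / sqrt(<u_j, u_j>), so |<v, e_j>|^2 = <v, u_j>^2 / <u_j, u_j>.
Coefficients: <v, e_1> = 5/sqrt(9), <v, e_2> = -4/sqrt(9).
Square and sum: Σ |<v, e_j>|^2 = 41/9.
Compute ||v||^2 = v·v = 10.
Deficit = 10 − 41/9 = 49/9 ≥ 0, confirming Bessel's inequality. (The deficit equals ||v − Σ <v,e_j> e_j||^2, the squared distance from v to span{e_j}.)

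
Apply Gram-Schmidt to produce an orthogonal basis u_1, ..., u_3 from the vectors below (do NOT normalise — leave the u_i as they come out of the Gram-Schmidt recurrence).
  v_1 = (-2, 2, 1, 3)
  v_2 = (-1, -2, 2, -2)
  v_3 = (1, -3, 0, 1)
Orthogonal basis:
  u_1 = (-2, 2, 1, 3)
  u_2 = (-5/3, -4/3, 7/3, -1)
  u_3 = (64/99, -226/99, -1/198, 43/22)

Apply the Gram-Schmidt recurrence
  u_1 = v_1
  u_i = v_i − Σ_{j<i} ((v_i · u_j) / (u_j · u_j)) · u_j.

Step by step this gives:
  u_1 = (-2, 2, 1, 3)
  u_2 = (-5/3, -4/3, 7/3, -1)
  u_3 = (64/99, -226/99, -1/198, 43/22)

Orthogonality check:
  u_2 · u_1 = 0 (should be 0)
  u_3 · u_1 = 0 (should be 0)
  u_3 · u_2 = 0 (should be 0)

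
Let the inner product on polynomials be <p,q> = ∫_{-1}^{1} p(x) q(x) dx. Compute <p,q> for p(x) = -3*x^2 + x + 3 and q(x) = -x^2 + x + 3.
<p,q> = 178/15

Expand the product: p(x)·q(x) = 3*x^4 - 4*x^3 - 11*x^2 + 6*x + 9.
∫_{-1}^{1} of each monomial x^k gives [2/(k+1) if k even, 0 if k odd]. Integrating term-by-term (or equivalently evaluating the antiderivative F(x) = 3*x^5/5 - x^4 - 11*x^3/3 + 3*x^2 + 9*x at the endpoints):
  F(1) − F(−1) = 119/15 − (-59/15) = 178/15.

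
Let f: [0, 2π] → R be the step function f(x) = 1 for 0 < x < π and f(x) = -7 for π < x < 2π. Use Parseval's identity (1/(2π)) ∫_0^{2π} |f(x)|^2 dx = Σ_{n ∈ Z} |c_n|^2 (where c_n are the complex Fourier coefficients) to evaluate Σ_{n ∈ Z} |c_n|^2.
Σ |c_n|^2 = 25

Parseval equates the L^2 energy of f (normalised by 1/(2π)) with the ℓ^2 sum of its Fourier coefficients: (1/(2π)) ∫_0^{2π} |f|^2 = Σ |c_n|^2.
Compute the left side: (1/(2π)) [∫_0^π 1^2 dx + ∫_π^{2π} (-7)^2 dx] = (1/(2π)) · (1π + 49π) = (1 + 49)/2 = 25.
So Σ_{n ∈ Z} |c_n|^2 = 25.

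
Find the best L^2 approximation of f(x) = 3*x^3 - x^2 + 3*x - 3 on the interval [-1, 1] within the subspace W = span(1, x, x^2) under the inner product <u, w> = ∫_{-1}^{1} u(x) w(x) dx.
g(x) = -x^2 + 24*x/5 - 3

The best approximation g ∈ W is the orthogonal projection of f onto W. Writing g = a_0 + a_1 x + a_2 x^2, the coefficients solve the normal equations G · a = b where
  G_{ij} = <φ_i, φ_j> and b_i = <f, φ_i>, with φ_0 = 1, φ_1 = x, φ_2 = x^2.
G =
  [2, 0, 2/3]
  [0, 2/3, 0]
  [2/3, 0, 2/5],
b = (-20/3, 16/5, -12/5).
Solving gives a_0 = -3, a_1 = 24/5, a_2 = -1, so
  g(x) = -x^2 + 24*x/5 - 3.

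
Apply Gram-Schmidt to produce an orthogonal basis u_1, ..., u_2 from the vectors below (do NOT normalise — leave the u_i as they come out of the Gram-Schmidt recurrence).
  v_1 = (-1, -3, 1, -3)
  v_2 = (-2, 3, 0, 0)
Orthogonal basis:
  u_1 = (-1, -3, 1, -3)
  u_2 = (-47/20, 39/20, 7/20, -21/20)

Apply the Gram-Schmidt recurrence
  u_1 = v_1
  u_i = v_i − Σ_{j<i} ((v_i · u_j) / (u_j · u_j)) · u_j.

Step by step this gives:
  u_1 = (-1, -3, 1, -3)
  u_2 = (-47/20, 39/20, 7/20, -21/20)

Orthogonality check:
  u_2 · u_1 = 0 (should be 0)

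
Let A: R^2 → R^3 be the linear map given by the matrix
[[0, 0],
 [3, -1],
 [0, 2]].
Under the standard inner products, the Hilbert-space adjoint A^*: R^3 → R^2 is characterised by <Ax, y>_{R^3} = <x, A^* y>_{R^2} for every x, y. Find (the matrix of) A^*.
A^* = A^T =
[[0, 3, 0],
 [0, -1, 2]]

For real matrices with standard dot products, the defining identity <Ax, y> = <x, A^* y> gives (Ax)^T y = x^T (A^*) y, i.e. x^T A^T y = x^T (A^*) y. Since this holds for all x, y, we must have A^* = A^T. Therefore
A^* =
[[0, 3, 0],
 [0, -1, 2]].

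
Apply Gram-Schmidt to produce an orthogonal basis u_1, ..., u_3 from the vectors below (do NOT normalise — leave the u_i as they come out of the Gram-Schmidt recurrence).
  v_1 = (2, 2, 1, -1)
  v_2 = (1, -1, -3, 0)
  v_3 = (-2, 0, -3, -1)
Orthogonal basis:
  u_1 = (2, 2, 1, -1)
  u_2 = (8/5, -2/5, -27/10, -3/10)
  u_3 = (-164/101, 142/101, -102/101, -146/101)

Apply the Gram-Schmidt recurrence
  u_1 = v_1
  u_i = v_i − Σ_{j<i} ((v_i · u_j) / (u_j · u_j)) · u_j.

Step by step this gives:
  u_1 = (2, 2, 1, -1)
  u_2 = (8/5, -2/5, -27/10, -3/10)
  u_3 = (-164/101, 142/101, -102/101, -146/101)

Orthogonality check:
  u_2 · u_1 = 0 (should be 0)
  u_3 · u_1 = 0 (should be 0)
  u_3 · u_2 = 0 (should be 0)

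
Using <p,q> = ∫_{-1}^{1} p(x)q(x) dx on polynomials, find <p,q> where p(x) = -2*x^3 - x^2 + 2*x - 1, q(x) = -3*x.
<p,q> = -8/5

Expand the product: p(x)·q(x) = 6*x^4 + 3*x^3 - 6*x^2 + 3*x.
∫_{-1}^{1} of each monomial x^k gives [2/(k+1) if k even, 0 if k odd]. Integrating term-by-term (or equivalently evaluating the antiderivative F(x) = 6*x^5/5 + 3*x^4/4 - 2*x^3 + 3*x^2/2 at the endpoints):
  F(1) − F(−1) = 29/20 − (61/20) = -8/5.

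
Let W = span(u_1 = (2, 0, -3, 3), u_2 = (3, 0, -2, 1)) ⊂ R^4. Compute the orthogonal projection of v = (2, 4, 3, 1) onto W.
proj_W(v) = (70/83, 0, 25/83, -77/83)

Set up U = [u_1 | ... | u_2] ∈ R^(4×2). The projector onto W = col(U) is P = U (U^T U)^(-1) U^T.
Compute U^T U =
  [22, 15]
  [15, 14],
and U^T v = (-2, 1).
Solve U^T U · c = U^T v for the coefficients: c = (-43/83, 52/83). The projection is proj_W(v) = U c.
Check: (v - proj_W(v)) · u_1 = 0  (should be 0).
Check: (v - proj_W(v)) · u_2 = 0  (should be 0).
Result: proj_W(v) = (70/83, 0, 25/83, -77/83).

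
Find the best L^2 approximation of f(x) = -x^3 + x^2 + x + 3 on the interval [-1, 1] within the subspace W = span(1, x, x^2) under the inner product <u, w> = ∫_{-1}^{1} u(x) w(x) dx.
g(x) = x^2 + 2*x/5 + 3

The best approximation g ∈ W is the orthogonal projection of f onto W. Writing g = a_0 + a_1 x + a_2 x^2, the coefficients solve the normal equations G · a = b where
  G_{ij} = <φ_i, φ_j> and b_i = <f, φ_i>, with φ_0 = 1, φ_1 = x, φ_2 = x^2.
G =
  [2, 0, 2/3]
  [0, 2/3, 0]
  [2/3, 0, 2/5],
b = (20/3, 4/15, 12/5).
Solving gives a_0 = 3, a_1 = 2/5, a_2 = 1, so
  g(x) = x^2 + 2*x/5 + 3.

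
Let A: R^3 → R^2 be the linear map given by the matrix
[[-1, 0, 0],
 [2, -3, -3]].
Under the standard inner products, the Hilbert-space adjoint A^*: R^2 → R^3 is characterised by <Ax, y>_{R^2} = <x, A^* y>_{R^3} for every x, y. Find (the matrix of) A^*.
A^* = A^T =
[[-1, 2],
 [0, -3],
 [0, -3]]

For real matrices with standard dot products, the defining identity <Ax, y> = <x, A^* y> gives (Ax)^T y = x^T (A^*) y, i.e. x^T A^T y = x^T (A^*) y. Since this holds for all x, y, we must have A^* = A^T. Therefore
A^* =
[[-1, 2],
 [0, -3],
 [0, -3]].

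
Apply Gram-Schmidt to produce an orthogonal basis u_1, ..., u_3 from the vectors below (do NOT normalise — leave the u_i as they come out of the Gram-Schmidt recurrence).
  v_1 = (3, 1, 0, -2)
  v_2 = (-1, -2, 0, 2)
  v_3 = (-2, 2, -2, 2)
Orthogonal basis:
  u_1 = (3, 1, 0, -2)
  u_2 = (13/14, -19/14, 0, 5/7)
  u_3 = (28/45, 56/45, -2, 14/9)

Apply the Gram-Schmidt recurrence
  u_1 = v_1
  u_i = v_i − Σ_{j<i} ((v_i · u_j) / (u_j · u_j)) · u_j.

Step by step this gives:
  u_1 = (3, 1, 0, -2)
  u_2 = (13/14, -19/14, 0, 5/7)
  u_3 = (28/45, 56/45, -2, 14/9)

Orthogonality check:
  u_2 · u_1 = 0 (should be 0)
  u_3 · u_1 = 0 (should be 0)
  u_3 · u_2 = 0 (should be 0)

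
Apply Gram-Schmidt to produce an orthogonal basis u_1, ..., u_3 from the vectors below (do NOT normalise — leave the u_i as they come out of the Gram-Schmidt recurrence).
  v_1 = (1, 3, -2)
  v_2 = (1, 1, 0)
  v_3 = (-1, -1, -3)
Orthogonal basis:
  u_1 = (1, 3, -2)
  u_2 = (5/7, 1/7, 4/7)
  u_3 = (1, -1, -1)

Apply the Gram-Schmidt recurrence
  u_1 = v_1
  u_i = v_i − Σ_{j<i} ((v_i · u_j) / (u_j · u_j)) · u_j.

Step by step this gives:
  u_1 = (1, 3, -2)
  u_2 = (5/7, 1/7, 4/7)
  u_3 = (1, -1, -1)

Orthogonality check:
  u_2 · u_1 = 0 (should be 0)
  u_3 · u_1 = 0 (should be 0)
  u_3 · u_2 = 0 (should be 0)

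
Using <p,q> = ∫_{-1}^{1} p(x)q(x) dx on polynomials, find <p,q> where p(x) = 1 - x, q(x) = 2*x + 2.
<p,q> = 8/3

Expand the product: p(x)·q(x) = 2 - 2*x^2.
∫_{-1}^{1} of each monomial x^k gives [2/(k+1) if k even, 0 if k odd]. Integrating term-by-term (or equivalently evaluating the antiderivative F(x) = -2*x^3/3 + 2*x at the endpoints):
  F(1) − F(−1) = 4/3 − (-4/3) = 8/3.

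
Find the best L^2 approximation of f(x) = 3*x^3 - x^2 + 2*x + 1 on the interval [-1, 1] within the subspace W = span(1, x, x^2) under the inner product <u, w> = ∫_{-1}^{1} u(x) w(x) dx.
g(x) = -x^2 + 19*x/5 + 1

The best approximation g ∈ W is the orthogonal projection of f onto W. Writing g = a_0 + a_1 x + a_2 x^2, the coefficients solve the normal equations G · a = b where
  G_{ij} = <φ_i, φ_j> and b_i = <f, φ_i>, with φ_0 = 1, φ_1 = x, φ_2 = x^2.
G =
  [2, 0, 2/3]
  [0, 2/3, 0]
  [2/3, 0, 2/5],
b = (4/3, 38/15, 4/15).
Solving gives a_0 = 1, a_1 = 19/5, a_2 = -1, so
  g(x) = -x^2 + 19*x/5 + 1.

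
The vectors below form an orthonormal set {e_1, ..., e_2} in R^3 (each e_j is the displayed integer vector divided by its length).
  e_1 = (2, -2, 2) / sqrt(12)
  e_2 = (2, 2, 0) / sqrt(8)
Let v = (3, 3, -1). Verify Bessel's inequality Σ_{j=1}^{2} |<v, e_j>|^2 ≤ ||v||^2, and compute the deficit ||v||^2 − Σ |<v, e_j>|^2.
Σ |<v, e_j>|^2 = 55/3; ||v||^2 = 19; deficit = 2/3

Write each e_j = u_j / sqrt(<u_j, u_j>) where u_j is the displayed integer vector. Then <v, e_j> = <v, u_j> / sqrt(<u_j, u_j>), so |<v, e_j>|^2 = <v, u_j>^2 / <u_j, u_j>.
Coefficients: <v, e_1> = -2/sqrt(12), <v, e_2> = 12/sqrt(8).
Square and sum: Σ |<v, e_j>|^2 = 55/3.
Compute ||v||^2 = v·v = 19.
Deficit = 19 − 55/3 = 2/3 ≥ 0, confirming Bessel's inequality. (The deficit equals ||v − Σ <v,e_j> e_j||^2, the squared distance from v to span{e_j}.)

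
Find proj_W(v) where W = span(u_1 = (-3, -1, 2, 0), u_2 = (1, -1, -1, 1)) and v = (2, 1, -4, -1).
proj_W(v) = (16/5, 6/5, -21/10, -1/10)

Set up U = [u_1 | ... | u_2] ∈ R^(4×2). The projector onto W = col(U) is P = U (U^T U)^(-1) U^T.
Compute U^T U =
  [14, -4]
  [-4, 4],
and U^T v = (-15, 4).
Solve U^T U · c = U^T v for the coefficients: c = (-11/10, -1/10). The projection is proj_W(v) = U c.
Check: (v - proj_W(v)) · u_1 = 0  (should be 0).
Check: (v - proj_W(v)) · u_2 = 0  (should be 0).
Result: proj_W(v) = (16/5, 6/5, -21/10, -1/10).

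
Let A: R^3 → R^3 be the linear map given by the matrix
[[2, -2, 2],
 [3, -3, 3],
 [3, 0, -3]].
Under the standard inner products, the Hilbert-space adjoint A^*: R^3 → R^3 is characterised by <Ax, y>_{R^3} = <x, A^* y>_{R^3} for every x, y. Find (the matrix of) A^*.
A^* = A^T =
[[2, 3, 3],
 [-2, -3, 0],
 [2, 3, -3]]

For real matrices with standard dot products, the defining identity <Ax, y> = <x, A^* y> gives (Ax)^T y = x^T (A^*) y, i.e. x^T A^T y = x^T (A^*) y. Since this holds for all x, y, we must have A^* = A^T. Therefore
A^* =
[[2, 3, 3],
 [-2, -3, 0],
 [2, 3, -3]].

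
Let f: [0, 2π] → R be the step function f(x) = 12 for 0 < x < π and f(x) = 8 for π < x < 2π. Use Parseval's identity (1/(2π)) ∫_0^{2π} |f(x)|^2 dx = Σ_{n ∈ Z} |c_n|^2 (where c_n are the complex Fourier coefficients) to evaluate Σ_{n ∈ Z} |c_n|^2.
Σ |c_n|^2 = 104

Parseval equates the L^2 energy of f (normalised by 1/(2π)) with the ℓ^2 sum of its Fourier coefficients: (1/(2π)) ∫_0^{2π} |f|^2 = Σ |c_n|^2.
Compute the left side: (1/(2π)) [∫_0^π 12^2 dx + ∫_π^{2π} 8^2 dx] = (1/(2π)) · (144π + 64π) = (144 + 64)/2 = 104.
So Σ_{n ∈ Z} |c_n|^2 = 104.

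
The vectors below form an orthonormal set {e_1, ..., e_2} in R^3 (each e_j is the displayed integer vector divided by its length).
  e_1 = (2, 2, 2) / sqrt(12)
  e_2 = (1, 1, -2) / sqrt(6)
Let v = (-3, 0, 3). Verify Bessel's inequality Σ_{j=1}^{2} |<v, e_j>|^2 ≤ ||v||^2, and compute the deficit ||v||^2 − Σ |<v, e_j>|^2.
Σ |<v, e_j>|^2 = 27/2; ||v||^2 = 18; deficit = 9/2

Write each e_j = u_j / sqrt(<u_j, u_j>) where u_j is the displayed integer vector. Then <v, e_j> = <v, u_j> / sqrt(<u_j, u_j>), so |<v, e_j>|^2 = <v, u_j>^2 / <u_j, u_j>.
Coefficients: <v, e_1> = 0/sqrt(12), <v, e_2> = -9/sqrt(6).
Square and sum: Σ |<v, e_j>|^2 = 27/2.
Compute ||v||^2 = v·v = 18.
Deficit = 18 − 27/2 = 9/2 ≥ 0, confirming Bessel's inequality. (The deficit equals ||v − Σ <v,e_j> e_j||^2, the squared distance from v to span{e_j}.)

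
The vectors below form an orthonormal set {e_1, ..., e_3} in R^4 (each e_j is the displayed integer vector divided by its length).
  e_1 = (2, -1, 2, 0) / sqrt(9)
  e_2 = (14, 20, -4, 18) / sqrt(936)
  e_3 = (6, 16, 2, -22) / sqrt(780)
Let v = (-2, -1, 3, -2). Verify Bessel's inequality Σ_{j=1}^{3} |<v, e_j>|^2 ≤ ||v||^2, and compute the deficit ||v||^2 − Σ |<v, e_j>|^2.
Σ |<v, e_j>|^2 = 172/15; ||v||^2 = 18; deficit = 98/15

Write each e_j = u_j / sqrt(<u_j, u_j>) where u_j is the displayed integer vector. Then <v, e_j> = <v, u_j> / sqrt(<u_j, u_j>), so |<v, e_j>|^2 = <v, u_j>^2 / <u_j, u_j>.
Coefficients: <v, e_1> = 3/sqrt(9), <v, e_2> = -96/sqrt(936), <v, e_3> = 22/sqrt(780).
Square and sum: Σ |<v, e_j>|^2 = 172/15.
Compute ||v||^2 = v·v = 18.
Deficit = 18 − 172/15 = 98/15 ≥ 0, confirming Bessel's inequality. (The deficit equals ||v − Σ <v,e_j> e_j||^2, the squared distance from v to span{e_j}.)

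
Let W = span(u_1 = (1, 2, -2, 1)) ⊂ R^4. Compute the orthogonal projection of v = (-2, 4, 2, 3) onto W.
proj_W(v) = (1/2, 1, -1, 1/2)

Set up U = [u_1 | ... | u_1] ∈ R^(4×1). The projector onto W = col(U) is P = U (U^T U)^(-1) U^T.
Compute U^T U =
  [10],
and U^T v = (5).
Solve U^T U · c = U^T v for the coefficients: c = (1/2). The projection is proj_W(v) = U c.
Check: (v - proj_W(v)) · u_1 = 0  (should be 0).
Result: proj_W(v) = (1/2, 1, -1, 1/2).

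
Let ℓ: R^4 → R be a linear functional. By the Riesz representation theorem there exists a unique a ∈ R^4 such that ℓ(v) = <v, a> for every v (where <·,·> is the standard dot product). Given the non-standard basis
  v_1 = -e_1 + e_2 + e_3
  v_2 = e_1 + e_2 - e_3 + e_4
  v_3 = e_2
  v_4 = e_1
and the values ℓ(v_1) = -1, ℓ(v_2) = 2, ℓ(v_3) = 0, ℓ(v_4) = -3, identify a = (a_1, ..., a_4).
a = (-3, 0, -4, 1)

Write a = (a_1, ..., a_4) in the standard basis. For each basis vector v_i, ℓ(v_i) = <v_i, a> is a linear equation in the a_j's. Collect the n equations into a matrix system V a = ℓ, where row i of V is v_i (expressed in the standard basis). Since V is invertible (lower-triangular with 1s on the diagonal, up to permutation), solve by back-substitution:
  V =
[[-1, 1, 1, 0],
 [1, 1, -1, 1],
 [0, 1, 0, 0],
 [1, 0, 0, 0]]
  V a = (-1, 2, 0, -3)
Solving gives a = (-3, 0, -4, 1).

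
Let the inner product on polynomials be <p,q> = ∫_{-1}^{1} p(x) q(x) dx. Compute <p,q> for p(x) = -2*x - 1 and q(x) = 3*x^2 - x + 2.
<p,q> = -14/3

Expand the product: p(x)·q(x) = -6*x^3 - x^2 - 3*x - 2.
∫_{-1}^{1} of each monomial x^k gives [2/(k+1) if k even, 0 if k odd]. Integrating term-by-term (or equivalently evaluating the antiderivative F(x) = -3*x^4/2 - x^3/3 - 3*x^2/2 - 2*x at the endpoints):
  F(1) − F(−1) = -16/3 − (-2/3) = -14/3.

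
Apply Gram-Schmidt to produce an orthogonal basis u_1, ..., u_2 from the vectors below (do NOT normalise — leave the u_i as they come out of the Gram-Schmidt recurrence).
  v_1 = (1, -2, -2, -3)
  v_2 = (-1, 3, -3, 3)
Orthogonal basis:
  u_1 = (1, -2, -2, -3)
  u_2 = (-4/9, 17/9, -37/9, 4/3)

Apply the Gram-Schmidt recurrence
  u_1 = v_1
  u_i = v_i − Σ_{j<i} ((v_i · u_j) / (u_j · u_j)) · u_j.

Step by step this gives:
  u_1 = (1, -2, -2, -3)
  u_2 = (-4/9, 17/9, -37/9, 4/3)

Orthogonality check:
  u_2 · u_1 = 0 (should be 0)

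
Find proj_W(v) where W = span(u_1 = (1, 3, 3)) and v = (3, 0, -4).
proj_W(v) = (-9/19, -27/19, -27/19)

Set up U = [u_1 | ... | u_1] ∈ R^(3×1). The projector onto W = col(U) is P = U (U^T U)^(-1) U^T.
Compute U^T U =
  [19],
and U^T v = (-9).
Solve U^T U · c = U^T v for the coefficients: c = (-9/19). The projection is proj_W(v) = U c.
Check: (v - proj_W(v)) · u_1 = 0  (should be 0).
Result: proj_W(v) = (-9/19, -27/19, -27/19).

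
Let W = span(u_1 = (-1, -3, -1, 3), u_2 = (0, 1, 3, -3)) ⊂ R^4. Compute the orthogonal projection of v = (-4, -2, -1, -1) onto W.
proj_W(v) = (-122/155, -286/155, 118/155, 126/155)

Set up U = [u_1 | ... | u_2] ∈ R^(4×2). The projector onto W = col(U) is P = U (U^T U)^(-1) U^T.
Compute U^T U =
  [20, -15]
  [-15, 19],
and U^T v = (8, -2).
Solve U^T U · c = U^T v for the coefficients: c = (122/155, 16/31). The projection is proj_W(v) = U c.
Check: (v - proj_W(v)) · u_1 = 0  (should be 0).
Check: (v - proj_W(v)) · u_2 = 0  (should be 0).
Result: proj_W(v) = (-122/155, -286/155, 118/155, 126/155).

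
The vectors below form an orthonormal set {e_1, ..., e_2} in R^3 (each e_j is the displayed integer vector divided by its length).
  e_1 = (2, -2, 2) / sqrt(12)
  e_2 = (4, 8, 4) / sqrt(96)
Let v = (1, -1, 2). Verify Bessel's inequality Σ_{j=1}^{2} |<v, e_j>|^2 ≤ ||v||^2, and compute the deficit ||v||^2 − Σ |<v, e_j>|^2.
Σ |<v, e_j>|^2 = 11/2; ||v||^2 = 6; deficit = 1/2

Write each e_j = u_j / sqrt(<u_j, u_j>) where u_j is the displayed integer vector. Then <v, e_j> = <v, u_j> / sqrt(<u_j, u_j>), so |<v, e_j>|^2 = <v, u_j>^2 / <u_j, u_j>.
Coefficients: <v, e_1> = 8/sqrt(12), <v, e_2> = 4/sqrt(96).
Square and sum: Σ |<v, e_j>|^2 = 11/2.
Compute ||v||^2 = v·v = 6.
Deficit = 6 − 11/2 = 1/2 ≥ 0, confirming Bessel's inequality. (The deficit equals ||v − Σ <v,e_j> e_j||^2, the squared distance from v to span{e_j}.)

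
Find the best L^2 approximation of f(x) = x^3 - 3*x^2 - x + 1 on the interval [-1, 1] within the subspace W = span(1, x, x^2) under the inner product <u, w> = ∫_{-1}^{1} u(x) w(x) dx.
g(x) = -3*x^2 - 2*x/5 + 1

The best approximation g ∈ W is the orthogonal projection of f onto W. Writing g = a_0 + a_1 x + a_2 x^2, the coefficients solve the normal equations G · a = b where
  G_{ij} = <φ_i, φ_j> and b_i = <f, φ_i>, with φ_0 = 1, φ_1 = x, φ_2 = x^2.
G =
  [2, 0, 2/3]
  [0, 2/3, 0]
  [2/3, 0, 2/5],
b = (0, -4/15, -8/15).
Solving gives a_0 = 1, a_1 = -2/5, a_2 = -3, so
  g(x) = -3*x^2 - 2*x/5 + 1.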